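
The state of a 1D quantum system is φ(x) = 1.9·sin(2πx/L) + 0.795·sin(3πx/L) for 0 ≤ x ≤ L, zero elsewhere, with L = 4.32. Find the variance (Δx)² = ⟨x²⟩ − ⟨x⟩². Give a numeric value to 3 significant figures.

0.980

Compute ⟨x⟩ and ⟨x²⟩ separately, then (Δx)² = ⟨x²⟩ − ⟨x⟩².
On 0 ≤ x ≤ L (j ≠ l): ∫sin²(jπx/L) dx = L/2, ∫sin(jπx/L)·sin(lπx/L) dx = 0; diagonal moments ∫x·sin²(jπx/L) dx = L²/4, ∫x²·sin²(jπx/L) dx = L³·(1/6 − 1/(4j²π²)); cross terms ∫x·sin(jπx/L)·sin(lπx/L) dx = 0 for j + l even and −4jlL²/(π²(j² − l²)²) for j + l odd, ∫x²·sin(jπx/L)·sin(lπx/L) dx = (−1)^(j+l)·4jlL³/(π²(j² − l²)²); higher powers the same way via product-to-sum and parts.
Normalization: ∫|φ|² dx = 9.1628.
⟨x⟩ = 1.5615 and ⟨x²⟩ = 3.4185.
(Δx)² = 3.4185 − (1.5615)² = 0.98020.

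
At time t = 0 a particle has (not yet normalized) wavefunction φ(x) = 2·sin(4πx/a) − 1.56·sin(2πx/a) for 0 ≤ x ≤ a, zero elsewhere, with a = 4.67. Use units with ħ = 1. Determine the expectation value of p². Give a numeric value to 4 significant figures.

5.187

p² φ = −ħ² d²φ/dx²; ⟨p²⟩ = −ħ² ∫ φ*·φ'' dx / ∫|φ|² dx.
d²/dx² sin(jπx/a) = −(jπ/a)²·sin(jπx/a); on 0 ≤ x ≤ a, ∫sin²(jπx/a) dx = a/2 and ∫sin(jπx/a)·sin(lπx/a) dx = 0 for j ≠ l, so only diagonal terms survive in ∫|φ|² and ∫φ·φ″; ∫φ·φ′ dx = [φ²/2] between the walls = 0.
State is unnormalized: ∫|φ|² dx = 15.022, and ∫φ*·(−ħ² φ'') dx = 77.915, so ⟨p²⟩ = 77.915 / 15.022.
⟨p²⟩ = 5.1866.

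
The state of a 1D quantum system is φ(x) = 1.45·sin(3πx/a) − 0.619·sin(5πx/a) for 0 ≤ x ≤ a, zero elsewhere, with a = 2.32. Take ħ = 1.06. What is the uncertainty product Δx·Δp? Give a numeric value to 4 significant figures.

Δx = √(⟨x²⟩−⟨x⟩²), Δp = √(⟨p²⟩−⟨p⟩²).
On 0 ≤ x ≤ a (j ≠ l): ∫sin²(jπx/a) dx = a/2, ∫sin(jπx/a)·sin(lπx/a) dx = 0; diagonal moments ∫x·sin²(jπx/a) dx = a²/4, ∫x²·sin²(jπx/a) dx = a³·(1/6 − 1/(4j²π²)); cross terms ∫x·sin(jπx/a)·sin(lπx/a) dx = 0 for j + l even and −4jla²/(π²(j² − l²)²) for j + l odd, ∫x²·sin(jπx/a)·sin(lπx/a) dx = (−1)^(j+l)·4jla³/(π²(j² − l²)²); higher powers the same way via product-to-sum and parts. d²/dx² sin(jπx/a) = −(jπ/a)²·sin(jπx/a); on 0 ≤ x ≤ a, ∫sin²(jπx/a) dx = a/2 and ∫sin(jπx/a)·sin(lπx/a) dx = 0 for j ≠ l, so only diagonal terms survive in ∫|φ|² and ∫φ·φ″; ∫φ·φ′ dx = [φ²/2] between the walls = 0.
Normalization: ∫|φ|² dx = 2.8834.
⟨x⟩ = 1.1600, ⟨x²⟩ = 1.5822 ⇒ Δx = 0.48643.
⟨p⟩ = 0.0000, ⟨p²⟩ = 23.624 ⇒ Δp = 4.8605.
Δx·Δp = 2.3643.

2.364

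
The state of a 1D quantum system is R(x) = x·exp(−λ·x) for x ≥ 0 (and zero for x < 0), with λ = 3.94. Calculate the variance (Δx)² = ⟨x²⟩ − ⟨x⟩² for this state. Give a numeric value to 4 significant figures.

Compute ⟨x⟩ and ⟨x²⟩ separately, then (Δx)² = ⟨x²⟩ − ⟨x⟩².
Every integrand reduces to terms xʲ·e^(−2λx) on [0, ∞); use ∫₀^∞ xʲ·e^(−2λx) dx = j!/(2λ)^(j+1).
Normalization: ∫|R|² dx = 0.0040874.
⟨x⟩ = 0.38071 and ⟨x²⟩ = 0.19325.
(Δx)² = 0.19325 − (0.38071)² = 0.048314.

0.04831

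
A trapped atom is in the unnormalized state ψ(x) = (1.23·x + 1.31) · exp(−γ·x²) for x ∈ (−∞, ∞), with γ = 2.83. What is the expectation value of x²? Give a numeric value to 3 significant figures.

0.101

⟨x²⟩ = ∫ x²·|ψ|² dx / ∫|ψ|² dx (integrals over the domain).
Expand each integrand as polynomial × e^(−2γx²) and use ∫x^(2j)·e^(−2γx²) dx = (2j−1)!!/(4γ)^j · √(π/(2γ)), odd powers → 0; here √(π/(2γ)) = 0.74502.
State is unnormalized: ∫|ψ|² dx = 1.3781, and ∫ψ*·x²·ψ dx = 0.13933, so ⟨x²⟩ = 0.13933 / 1.3781.
⟨x²⟩ = 0.10110.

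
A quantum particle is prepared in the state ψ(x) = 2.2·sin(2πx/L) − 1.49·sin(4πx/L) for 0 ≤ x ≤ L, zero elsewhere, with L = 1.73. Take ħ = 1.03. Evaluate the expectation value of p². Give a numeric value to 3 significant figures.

27.2

p² ψ = −ħ² d²ψ/dx²; ⟨p²⟩ = −ħ² ∫ ψ*·ψ'' dx / ∫|ψ|² dx.
d²/dx² sin(jπx/L) = −(jπ/L)²·sin(jπx/L); on 0 ≤ x ≤ L, ∫sin²(jπx/L) dx = L/2 and ∫sin(jπx/L)·sin(lπx/L) dx = 0 for j ≠ l, so only diagonal terms survive in ∫|ψ|² and ∫ψ·ψ″; ∫ψ·ψ′ dx = [ψ²/2] between the walls = 0.
State is unnormalized: ∫|ψ|² dx = 6.1070, and ∫ψ*·(−ħ² ψ'') dx = 166.08, so ⟨p²⟩ = 166.08 / 6.1070.
⟨p²⟩ = 27.196.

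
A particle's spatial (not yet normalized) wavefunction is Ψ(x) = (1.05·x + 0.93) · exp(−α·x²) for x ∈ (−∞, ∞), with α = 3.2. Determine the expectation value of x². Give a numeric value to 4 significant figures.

⟨x²⟩ = ∫ x²·|Ψ|² dx / ∫|Ψ|² dx (integrals over the domain).
Expand each integrand as polynomial × e^(−2αx²) and use ∫x^(2j)·e^(−2αx²) dx = (2j−1)!!/(4α)^j · √(π/(2α)), odd powers → 0; here √(π/(2α)) = 0.70062.
State is unnormalized: ∫|Ψ|² dx = 0.66632, and ∫Ψ*·x²·Ψ dx = 0.061485, so ⟨x²⟩ = 0.061485 / 0.66632.
⟨x²⟩ = 0.092276.

0.09228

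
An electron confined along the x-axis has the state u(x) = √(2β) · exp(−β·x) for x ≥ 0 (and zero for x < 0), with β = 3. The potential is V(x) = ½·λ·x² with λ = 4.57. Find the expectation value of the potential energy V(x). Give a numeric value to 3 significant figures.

⟨V⟩ = ∫ V(x)·|u|² dx.
Every integrand reduces to terms xʲ·e^(−2βx) on [0, ∞); use ∫₀^∞ xʲ·e^(−2βx) dx = j!/(2β)^(j+1).
⟨V⟩ = 0.12694.

0.127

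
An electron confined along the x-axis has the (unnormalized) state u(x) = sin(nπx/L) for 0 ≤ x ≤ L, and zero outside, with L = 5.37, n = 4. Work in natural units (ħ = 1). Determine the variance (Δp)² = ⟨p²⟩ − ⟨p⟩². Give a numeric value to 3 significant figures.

Compute ⟨p⟩ and ⟨p²⟩ separately; (Δp)² = ⟨p²⟩ − ⟨p⟩².
d/dx sin(nπx/L) = (nπ/L)·cos(nπx/L) and d²/dx² sin(nπx/L) = −(nπ/L)²·sin(nπx/L); on 0 ≤ x ≤ L, ∫sin²(nπx/L) dx = L/2 and ∫sin(nπx/L)·cos(nπx/L) dx = 0.
Normalization: ∫|u|² dx = 2.6850.
⟨p⟩ = 0.0000 and ⟨p²⟩ = 5.4761.
(Δp)² = 5.4761 − (0.0000)² = 5.4761.

5.48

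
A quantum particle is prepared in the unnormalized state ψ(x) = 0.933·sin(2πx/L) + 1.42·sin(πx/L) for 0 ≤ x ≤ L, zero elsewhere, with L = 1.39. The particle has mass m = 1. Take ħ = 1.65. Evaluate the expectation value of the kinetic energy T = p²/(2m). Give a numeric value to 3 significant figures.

13.2

T = −(ħ²/2m) d²/dx², so ⟨T⟩ = −(ħ²/2m) ∫ ψ*·ψ'' dx / ∫|ψ|² dx; with m = 1.
d²/dx² sin(jπx/L) = −(jπ/L)²·sin(jπx/L); on 0 ≤ x ≤ L, ∫sin²(jπx/L) dx = L/2 and ∫sin(jπx/L)·sin(lπx/L) dx = 0 for j ≠ l, so only diagonal terms survive in ∫|ψ|² and ∫ψ·ψ″; ∫ψ·ψ′ dx = [ψ²/2] between the walls = 0.
State is unnormalized: ∫|ψ|² dx = 2.0064, and ∫ψ*·(−ħ²/2m · ψ'') dx = 26.572, so ⟨T⟩ = 26.572 / 2.0064.
⟨T⟩ = 13.244.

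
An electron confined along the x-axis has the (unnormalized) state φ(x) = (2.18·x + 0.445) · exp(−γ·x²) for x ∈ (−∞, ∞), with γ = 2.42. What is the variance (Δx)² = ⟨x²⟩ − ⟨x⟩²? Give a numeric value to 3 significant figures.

0.166

Compute ⟨x⟩ and ⟨x²⟩ separately, then (Δx)² = ⟨x²⟩ − ⟨x⟩².
Expand each integrand as polynomial × e^(−2γx²) and use ∫x^(2j)·e^(−2γx²) dx = (2j−1)!!/(4γ)^j · √(π/(2γ)), odd powers → 0; here √(π/(2γ)) = 0.80566.
Normalization: ∫|φ|² dx = 0.55508.
⟨x⟩ = 0.29092 and ⟨x²⟩ = 0.25053.
(Δx)² = 0.25053 − (0.29092)² = 0.16590.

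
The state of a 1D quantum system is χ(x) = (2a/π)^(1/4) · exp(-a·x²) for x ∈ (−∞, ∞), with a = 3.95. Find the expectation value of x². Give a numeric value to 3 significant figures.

⟨x²⟩ = ∫ x²·|χ|² dx (integrals over the domain).
Gaussian moments: ∫x^(2j)·e^(−2ax²) dx = (2j−1)!!/(4a)^j · √(π/(2a)), odd powers integrate to 0; here √(π/(2a)) = 0.63061.
⟨x²⟩ = 0.063291.

0.0633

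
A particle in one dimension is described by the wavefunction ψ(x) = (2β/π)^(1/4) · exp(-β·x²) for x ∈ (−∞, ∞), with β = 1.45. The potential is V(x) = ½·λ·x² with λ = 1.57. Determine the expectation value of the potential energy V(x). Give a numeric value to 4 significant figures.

0.1353

⟨V⟩ = ∫ V(x)·|ψ|² dx.
Gaussian moments: ∫x^(2j)·e^(−2βx²) dx = (2j−1)!!/(4β)^j · √(π/(2β)), odd powers integrate to 0; here √(π/(2β)) = 1.0408.
⟨V⟩ = 0.13534.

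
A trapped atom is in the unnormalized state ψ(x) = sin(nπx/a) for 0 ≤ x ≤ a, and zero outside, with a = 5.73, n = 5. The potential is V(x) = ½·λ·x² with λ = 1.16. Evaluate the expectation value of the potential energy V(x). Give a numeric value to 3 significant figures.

⟨V⟩ = ∫ V(x)·|ψ|² dx / ∫|ψ|² dx.
With sin²θ = (1 − cos2θ)/2 on 0 ≤ x ≤ a: ∫sin²(nπx/a) dx = a/2, ∫x·sin²(nπx/a) dx = a²/4, ∫x²·sin²(nπx/a) dx = a³·(1/6 − 1/(4n²π²)); higher powers xᵏ the same way, integrating xᵏ·cos(2nπx/a) by parts.
State is unnormalized: ∫|ψ|² dx = 2.8650, and ∫ψ*·V(x)·ψ dx = 18.076, so ⟨V⟩ = 18.076 / 2.8650.
⟨V⟩ = 6.3091.

6.31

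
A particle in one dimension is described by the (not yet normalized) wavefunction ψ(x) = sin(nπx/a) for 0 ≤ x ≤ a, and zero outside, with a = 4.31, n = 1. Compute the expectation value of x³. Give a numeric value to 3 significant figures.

⟨x³⟩ = ∫ x³·|ψ|² dx / ∫|ψ|² dx (integrals over the domain).
With sin²θ = (1 − cos2θ)/2 on 0 ≤ x ≤ a: ∫sin²(nπx/a) dx = a/2, ∫x·sin²(nπx/a) dx = a²/4, ∫x²·sin²(nπx/a) dx = a³·(1/6 − 1/(4n²π²)); higher powers xᵏ the same way, integrating xᵏ·cos(2nπx/a) by parts.
State is unnormalized: ∫|ψ|² dx = 2.1550, and ∫ψ*·x³·ψ dx = 30.023, so ⟨x³⟩ = 30.023 / 2.1550.
⟨x³⟩ = 13.932.

13.9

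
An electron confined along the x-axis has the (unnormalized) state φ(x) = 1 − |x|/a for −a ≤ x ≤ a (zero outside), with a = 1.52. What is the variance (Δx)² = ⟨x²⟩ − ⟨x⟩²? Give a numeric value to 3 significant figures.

0.231

Compute ⟨x⟩ and ⟨x²⟩ separately, then (Δx)² = ⟨x²⟩ − ⟨x⟩².
φ is even, so ∫ over [−a, a] = 2∫₀ᵃ with φ = 1 − x/a there: ∫₀ᵃ (1 − x/a)² dx = a/3, ∫₀ᵃ x²(1 − x/a)² dx = a³/30, ∫₀ᵃ x⁴(1 − x/a)² dx = a⁵/105.
Normalization: ∫|φ|² dx = 1.0133.
⟨x⟩ = 0.0000 and ⟨x²⟩ = 0.23104.
(Δx)² = 0.23104 − (0.0000)² = 0.23104.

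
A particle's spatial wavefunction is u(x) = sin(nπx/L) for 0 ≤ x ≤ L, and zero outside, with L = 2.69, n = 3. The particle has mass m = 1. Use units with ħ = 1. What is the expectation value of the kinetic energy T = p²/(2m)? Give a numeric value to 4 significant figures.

6.138

T = −(ħ²/2m) d²/dx², so ⟨T⟩ = −(ħ²/2m) ∫ u*·u'' dx / ∫|u|² dx; with m = 1.
d/dx sin(nπx/L) = (nπ/L)·cos(nπx/L) and d²/dx² sin(nπx/L) = −(nπ/L)²·sin(nπx/L); on 0 ≤ x ≤ L, ∫sin²(nπx/L) dx = L/2 and ∫sin(nπx/L)·cos(nπx/L) dx = 0.
State is unnormalized: ∫|u|² dx = 1.3450, and ∫u*·(−ħ²/2m · u'') dx = 8.2552, so ⟨T⟩ = 8.2552 / 1.3450.
⟨T⟩ = 6.1377.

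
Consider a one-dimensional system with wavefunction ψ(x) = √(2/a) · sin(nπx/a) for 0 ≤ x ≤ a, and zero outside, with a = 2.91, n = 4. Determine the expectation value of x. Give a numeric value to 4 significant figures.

⟨x⟩ = ∫ x·|ψ|² dx (integrals over the domain).
With sin²θ = (1 − cos2θ)/2 on 0 ≤ x ≤ a: ∫sin²(nπx/a) dx = a/2, ∫x·sin²(nπx/a) dx = a²/4, ∫x²·sin²(nπx/a) dx = a³·(1/6 − 1/(4n²π²)); higher powers xᵏ the same way, integrating xᵏ·cos(2nπx/a) by parts.
⟨x⟩ = 1.4550.

1.455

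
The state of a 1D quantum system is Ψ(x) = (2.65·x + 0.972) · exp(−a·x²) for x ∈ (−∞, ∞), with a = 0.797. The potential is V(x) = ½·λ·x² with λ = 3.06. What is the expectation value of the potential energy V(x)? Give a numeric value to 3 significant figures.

⟨V⟩ = ∫ V(x)·|Ψ|² dx / ∫|Ψ|² dx.
Expand each integrand as polynomial × e^(−2ax²) and use ∫x^(2j)·e^(−2ax²) dx = (2j−1)!!/(4a)^j · √(π/(2a)), odd powers → 0; here √(π/(2a)) = 1.4039.
State is unnormalized: ∫|Ψ|² dx = 4.4188, and ∫Ψ*·V(x)·Ψ dx = 5.0890, so ⟨V⟩ = 5.0890 / 4.4188.
⟨V⟩ = 1.1517.

1.15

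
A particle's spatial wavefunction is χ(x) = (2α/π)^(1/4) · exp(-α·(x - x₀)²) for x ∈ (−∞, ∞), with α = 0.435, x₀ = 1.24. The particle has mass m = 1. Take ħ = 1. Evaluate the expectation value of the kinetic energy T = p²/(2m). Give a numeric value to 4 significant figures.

0.2175

T = −(ħ²/2m) d²/dx², so ⟨T⟩ = −(ħ²/2m) ∫ χ*·χ'' dx; with m = 1.
Gaussian moments (u = x − x₀): ∫u^(2j)·e^(−2αu²) du = (2j−1)!!/(4α)^j · √(π/(2α)), odd powers integrate to 0; here √(π/(2α)) = 1.9003. Derivatives: d/dx e^(−αu²) = −2αu·e^(−αu²), d²/dx² e^(−αu²) = (4α²u² − 2α)·e^(−αu²).
⟨T⟩ = 0.21750.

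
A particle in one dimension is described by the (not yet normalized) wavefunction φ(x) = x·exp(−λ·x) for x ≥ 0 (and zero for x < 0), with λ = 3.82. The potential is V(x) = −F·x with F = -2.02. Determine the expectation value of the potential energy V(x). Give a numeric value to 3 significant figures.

⟨V⟩ = ∫ V(x)·|φ|² dx / ∫|φ|² dx.
Every integrand reduces to terms xʲ·e^(−2λx) on [0, ∞); use ∫₀^∞ xʲ·e^(−2λx) dx = j!/(2λ)^(j+1).
State is unnormalized: ∫|φ|² dx = 0.0044849, and ∫φ*·V(x)·φ dx = 0.0035574, so ⟨V⟩ = 0.0035574 / 0.0044849.
⟨V⟩ = 0.79319.

0.793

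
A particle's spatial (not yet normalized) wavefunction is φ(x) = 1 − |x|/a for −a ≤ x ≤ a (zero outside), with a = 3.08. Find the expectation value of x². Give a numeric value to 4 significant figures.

0.9486

⟨x²⟩ = ∫ x²·|φ|² dx / ∫|φ|² dx (integrals over the domain).
φ is even, so ∫ over [−a, a] = 2∫₀ᵃ with φ = 1 − x/a there: ∫₀ᵃ (1 − x/a)² dx = a/3, ∫₀ᵃ x²(1 − x/a)² dx = a³/30, ∫₀ᵃ x⁴(1 − x/a)² dx = a⁵/105.
State is unnormalized: ∫|φ|² dx = 2.0533, and ∫φ*·x²·φ dx = 1.9479, so ⟨x²⟩ = 1.9479 / 2.0533.
⟨x²⟩ = 0.94864.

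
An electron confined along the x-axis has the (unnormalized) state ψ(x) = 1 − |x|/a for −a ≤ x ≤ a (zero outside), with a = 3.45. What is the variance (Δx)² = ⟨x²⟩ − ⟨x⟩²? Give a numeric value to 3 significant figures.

Compute ⟨x⟩ and ⟨x²⟩ separately, then (Δx)² = ⟨x²⟩ − ⟨x⟩².
ψ is even, so ∫ over [−a, a] = 2∫₀ᵃ with ψ = 1 − x/a there: ∫₀ᵃ (1 − x/a)² dx = a/3, ∫₀ᵃ x²(1 − x/a)² dx = a³/30, ∫₀ᵃ x⁴(1 − x/a)² dx = a⁵/105.
Normalization: ∫|ψ|² dx = 2.3000.
⟨x⟩ = 0.0000 and ⟨x²⟩ = 1.1903.
(Δx)² = 1.1903 − (0.0000)² = 1.1903.

1.19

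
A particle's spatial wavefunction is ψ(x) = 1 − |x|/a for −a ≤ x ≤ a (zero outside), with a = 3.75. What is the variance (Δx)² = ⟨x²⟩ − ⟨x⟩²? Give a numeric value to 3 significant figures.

Compute ⟨x⟩ and ⟨x²⟩ separately, then (Δx)² = ⟨x²⟩ − ⟨x⟩².
ψ is even, so ∫ over [−a, a] = 2∫₀ᵃ with ψ = 1 − x/a there: ∫₀ᵃ (1 − x/a)² dx = a/3, ∫₀ᵃ x²(1 − x/a)² dx = a³/30, ∫₀ᵃ x⁴(1 − x/a)² dx = a⁵/105.
Normalization: ∫|ψ|² dx = 2.5000.
⟨x⟩ = 0.0000 and ⟨x²⟩ = 1.4063.
(Δx)² = 1.4063 − (0.0000)² = 1.4063.

1.41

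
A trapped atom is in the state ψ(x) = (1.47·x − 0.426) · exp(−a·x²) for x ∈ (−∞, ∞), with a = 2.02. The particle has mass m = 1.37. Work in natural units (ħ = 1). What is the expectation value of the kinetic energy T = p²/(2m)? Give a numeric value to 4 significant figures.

T = −(ħ²/2m) d²/dx², so ⟨T⟩ = −(ħ²/2m) ∫ ψ*·ψ'' dx / ∫|ψ|² dx; with m = 1.37.
Expand each integrand as polynomial × e^(−2ax²) and use ∫x^(2j)·e^(−2ax²) dx = (2j−1)!!/(4a)^j · √(π/(2a)), odd powers → 0; here √(π/(2a)) = 0.88183. Differentiate with the product rule, d/dx e^(−ax²) = −2ax·e^(−ax²).
State is unnormalized: ∫|ψ|² dx = 0.39587, and ∫ψ*·(−ħ²/2m · ψ'') dx = 0.63957, so ⟨T⟩ = 0.63957 / 0.39587.
⟨T⟩ = 1.6156.

1.616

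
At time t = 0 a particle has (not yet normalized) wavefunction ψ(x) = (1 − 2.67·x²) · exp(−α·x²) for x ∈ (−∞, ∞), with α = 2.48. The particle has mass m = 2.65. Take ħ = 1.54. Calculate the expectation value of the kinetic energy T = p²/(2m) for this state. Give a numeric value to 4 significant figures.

3.343

T = −(ħ²/2m) d²/dx², so ⟨T⟩ = −(ħ²/2m) ∫ ψ*·ψ'' dx / ∫|ψ|² dx; with m = 2.65.
Expand each integrand as polynomial × e^(−2αx²) and use ∫x^(2j)·e^(−2αx²) dx = (2j−1)!!/(4α)^j · √(π/(2α)), odd powers → 0; here √(π/(2α)) = 0.79586. Differentiate with the product rule, d/dx e^(−αx²) = −2αx·e^(−αx²).
State is unnormalized: ∫|ψ|² dx = 0.54040, and ∫ψ*·(−ħ²/2m · ψ'') dx = 1.8065, so ⟨T⟩ = 1.8065 / 0.54040.
⟨T⟩ = 3.3428.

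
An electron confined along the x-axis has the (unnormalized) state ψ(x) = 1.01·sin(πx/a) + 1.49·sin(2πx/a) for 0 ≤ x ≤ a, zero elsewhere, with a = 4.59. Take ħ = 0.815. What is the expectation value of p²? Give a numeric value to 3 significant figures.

p² ψ = −ħ² d²ψ/dx²; ⟨p²⟩ = −ħ² ∫ ψ*·ψ'' dx / ∫|ψ|² dx.
d²/dx² sin(jπx/a) = −(jπ/a)²·sin(jπx/a); on 0 ≤ x ≤ a, ∫sin²(jπx/a) dx = a/2 and ∫sin(jπx/a)·sin(lπx/a) dx = 0 for j ≠ l, so only diagonal terms survive in ∫|ψ|² and ∫ψ·ψ″; ∫ψ·ψ′ dx = [ψ²/2] between the walls = 0.
State is unnormalized: ∫|ψ|² dx = 7.4363, and ∫ψ*·(−ħ² ψ'') dx = 7.0702, so ⟨p²⟩ = 7.0702 / 7.4363.
⟨p²⟩ = 0.95077.

0.951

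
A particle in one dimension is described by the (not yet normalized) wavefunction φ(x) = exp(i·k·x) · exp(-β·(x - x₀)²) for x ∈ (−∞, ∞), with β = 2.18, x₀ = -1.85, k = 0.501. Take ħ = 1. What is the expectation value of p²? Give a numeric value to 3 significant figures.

2.43

p² φ = −ħ² d²φ/dx²; ⟨p²⟩ = −ħ² ∫ φ*·φ'' dx / ∫|φ|² dx.
Gaussian moments (u = x − x₀): ∫u^(2j)·e^(−2βu²) du = (2j−1)!!/(4β)^j · √(π/(2β)), odd powers integrate to 0; here √(π/(2β)) = 0.84885. Derivatives: φ′ = (ik − 2βu)·φ, φ″ = ((ik − 2βu)² − 2β)·φ; the odd-in-u pieces drop out.
State is unnormalized: ∫|φ|² dx = 0.84885, and ∫φ*·(−ħ² φ'') dx = 2.0636, so ⟨p²⟩ = 2.0636 / 0.84885.
⟨p²⟩ = 2.4310.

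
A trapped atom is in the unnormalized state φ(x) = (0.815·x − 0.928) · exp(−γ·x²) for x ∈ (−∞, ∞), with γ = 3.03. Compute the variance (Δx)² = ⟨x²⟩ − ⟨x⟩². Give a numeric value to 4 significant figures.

0.07382

Compute ⟨x⟩ and ⟨x²⟩ separately, then (Δx)² = ⟨x²⟩ − ⟨x⟩².
Expand each integrand as polynomial × e^(−2γx²) and use ∫x^(2j)·e^(−2γx²) dx = (2j−1)!!/(4γ)^j · √(π/(2γ)), odd powers → 0; here √(π/(2γ)) = 0.72001.
Normalization: ∫|φ|² dx = 0.65952.
⟨x⟩ = -0.13625 and ⟨x²⟩ = 0.092381.
(Δx)² = 0.092381 − (-0.13625)² = 0.073817.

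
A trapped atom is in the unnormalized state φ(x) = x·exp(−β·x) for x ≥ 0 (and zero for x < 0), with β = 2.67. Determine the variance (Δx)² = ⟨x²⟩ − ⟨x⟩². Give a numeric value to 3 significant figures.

0.105

Compute ⟨x⟩ and ⟨x²⟩ separately, then (Δx)² = ⟨x²⟩ − ⟨x⟩².
Every integrand reduces to terms xʲ·e^(−2βx) on [0, ∞); use ∫₀^∞ xʲ·e^(−2βx) dx = j!/(2β)^(j+1).
Normalization: ∫|φ|² dx = 0.013134.
⟨x⟩ = 0.56180 and ⟨x²⟩ = 0.42082.
(Δx)² = 0.42082 − (0.56180)² = 0.10521.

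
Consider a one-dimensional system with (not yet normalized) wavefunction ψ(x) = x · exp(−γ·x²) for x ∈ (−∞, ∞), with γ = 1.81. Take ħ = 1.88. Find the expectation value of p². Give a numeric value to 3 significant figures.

19.2

p² ψ = −ħ² d²ψ/dx²; ⟨p²⟩ = −ħ² ∫ ψ*·ψ'' dx / ∫|ψ|² dx.
Expand each integrand as polynomial × e^(−2γx²) and use ∫x^(2j)·e^(−2γx²) dx = (2j−1)!!/(4γ)^j · √(π/(2γ)), odd powers → 0; here √(π/(2γ)) = 0.93158. Differentiate with the product rule, d/dx e^(−γx²) = −2γx·e^(−γx²).
State is unnormalized: ∫|ψ|² dx = 0.12867, and ∫ψ*·(−ħ² ψ'') dx = 2.4694, so ⟨p²⟩ = 2.4694 / 0.12867.
⟨p²⟩ = 19.192.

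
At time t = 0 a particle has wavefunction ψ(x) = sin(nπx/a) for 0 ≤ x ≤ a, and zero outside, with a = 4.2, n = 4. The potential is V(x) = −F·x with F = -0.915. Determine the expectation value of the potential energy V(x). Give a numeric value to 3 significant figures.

1.92

⟨V⟩ = ∫ V(x)·|ψ|² dx / ∫|ψ|² dx.
With sin²θ = (1 − cos2θ)/2 on 0 ≤ x ≤ a: ∫sin²(nπx/a) dx = a/2, ∫x·sin²(nπx/a) dx = a²/4, ∫x²·sin²(nπx/a) dx = a³·(1/6 − 1/(4n²π²)); higher powers xᵏ the same way, integrating xᵏ·cos(2nπx/a) by parts.
State is unnormalized: ∫|ψ|² dx = 2.1000, and ∫ψ*·V(x)·ψ dx = 4.0352, so ⟨V⟩ = 4.0352 / 2.1000.
⟨V⟩ = 1.9215.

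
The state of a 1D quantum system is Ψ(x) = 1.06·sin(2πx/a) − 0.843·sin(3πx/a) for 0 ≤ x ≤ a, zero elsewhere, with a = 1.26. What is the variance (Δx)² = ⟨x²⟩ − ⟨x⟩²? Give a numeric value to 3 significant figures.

Compute ⟨x⟩ and ⟨x²⟩ separately, then (Δx)² = ⟨x²⟩ − ⟨x⟩².
On 0 ≤ x ≤ a (j ≠ l): ∫sin²(jπx/a) dx = a/2, ∫sin(jπx/a)·sin(lπx/a) dx = 0; diagonal moments ∫x·sin²(jπx/a) dx = a²/4, ∫x²·sin²(jπx/a) dx = a³·(1/6 − 1/(4j²π²)); cross terms ∫x·sin(jπx/a)·sin(lπx/a) dx = 0 for j + l even and −4jla²/(π²(j² − l²)²) for j + l odd, ∫x²·sin(jπx/a)·sin(lπx/a) dx = (−1)^(j+l)·4jla³/(π²(j² − l²)²); higher powers the same way via product-to-sum and parts.
Normalization: ∫|Ψ|² dx = 1.1556.
⟨x⟩ = 0.86882 and ⟨x²⟩ = 0.81434.
(Δx)² = 0.81434 − (0.86882)² = 0.059484.

0.0595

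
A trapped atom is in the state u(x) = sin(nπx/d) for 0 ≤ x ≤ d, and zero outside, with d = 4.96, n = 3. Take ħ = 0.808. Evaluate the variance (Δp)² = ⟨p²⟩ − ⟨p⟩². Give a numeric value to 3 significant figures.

2.36

Compute ⟨p⟩ and ⟨p²⟩ separately; (Δp)² = ⟨p²⟩ − ⟨p⟩².
d/dx sin(nπx/d) = (nπ/d)·cos(nπx/d) and d²/dx² sin(nπx/d) = −(nπ/d)²·sin(nπx/d); on 0 ≤ x ≤ d, ∫sin²(nπx/d) dx = d/2 and ∫sin(nπx/d)·cos(nπx/d) dx = 0.
Normalization: ∫|u|² dx = 2.4800.
⟨p⟩ = 0.0000 and ⟨p²⟩ = 2.3572.
(Δp)² = 2.3572 − (0.0000)² = 2.3572.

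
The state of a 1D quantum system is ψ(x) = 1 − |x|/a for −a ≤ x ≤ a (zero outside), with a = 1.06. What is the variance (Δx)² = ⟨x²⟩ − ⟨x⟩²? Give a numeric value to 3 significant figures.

0.112

Compute ⟨x⟩ and ⟨x²⟩ separately, then (Δx)² = ⟨x²⟩ − ⟨x⟩².
ψ is even, so ∫ over [−a, a] = 2∫₀ᵃ with ψ = 1 − x/a there: ∫₀ᵃ (1 − x/a)² dx = a/3, ∫₀ᵃ x²(1 − x/a)² dx = a³/30, ∫₀ᵃ x⁴(1 − x/a)² dx = a⁵/105.
Normalization: ∫|ψ|² dx = 0.70667.
⟨x⟩ = 0.0000 and ⟨x²⟩ = 0.11236.
(Δx)² = 0.11236 − (0.0000)² = 0.11236.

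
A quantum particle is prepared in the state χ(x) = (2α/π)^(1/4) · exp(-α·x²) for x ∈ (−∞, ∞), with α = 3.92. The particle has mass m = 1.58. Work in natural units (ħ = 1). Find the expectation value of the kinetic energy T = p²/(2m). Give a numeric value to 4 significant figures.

1.241

T = −(ħ²/2m) d²/dx², so ⟨T⟩ = −(ħ²/2m) ∫ χ*·χ'' dx; with m = 1.58.
Gaussian moments: ∫x^(2j)·e^(−2αx²) dx = (2j−1)!!/(4α)^j · √(π/(2α)), odd powers integrate to 0; here √(π/(2α)) = 0.63302. Derivatives: d/dx e^(−αx²) = −2αx·e^(−αx²), d²/dx² e^(−αx²) = (4α²x² − 2α)·e^(−αx²).
⟨T⟩ = 1.2405.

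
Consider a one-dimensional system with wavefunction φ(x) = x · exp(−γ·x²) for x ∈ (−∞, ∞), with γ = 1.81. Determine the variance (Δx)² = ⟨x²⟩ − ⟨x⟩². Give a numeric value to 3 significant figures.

0.414

Compute ⟨x⟩ and ⟨x²⟩ separately, then (Δx)² = ⟨x²⟩ − ⟨x⟩².
Expand each integrand as polynomial × e^(−2γx²) and use ∫x^(2j)·e^(−2γx²) dx = (2j−1)!!/(4γ)^j · √(π/(2γ)), odd powers → 0; here √(π/(2γ)) = 0.93158.
Normalization: ∫|φ|² dx = 0.12867.
⟨x⟩ = 0.0000 and ⟨x²⟩ = 0.41436.
(Δx)² = 0.41436 − (0.0000)² = 0.41436.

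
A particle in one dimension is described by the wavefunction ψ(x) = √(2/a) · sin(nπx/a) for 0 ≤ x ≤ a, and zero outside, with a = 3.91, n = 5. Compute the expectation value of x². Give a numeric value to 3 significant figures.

5.07

⟨x²⟩ = ∫ x²·|ψ|² dx (integrals over the domain).
With sin²θ = (1 − cos2θ)/2 on 0 ≤ x ≤ a: ∫sin²(nπx/a) dx = a/2, ∫x·sin²(nπx/a) dx = a²/4, ∫x²·sin²(nπx/a) dx = a³·(1/6 − 1/(4n²π²)); higher powers xᵏ the same way, integrating xᵏ·cos(2nπx/a) by parts.
⟨x²⟩ = 5.0651.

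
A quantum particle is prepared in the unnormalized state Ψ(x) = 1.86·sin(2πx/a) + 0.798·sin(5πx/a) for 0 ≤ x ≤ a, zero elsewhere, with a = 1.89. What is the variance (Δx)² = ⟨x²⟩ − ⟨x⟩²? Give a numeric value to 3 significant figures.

Compute ⟨x⟩ and ⟨x²⟩ separately, then (Δx)² = ⟨x²⟩ − ⟨x⟩².
On 0 ≤ x ≤ a (j ≠ l): ∫sin²(jπx/a) dx = a/2, ∫sin(jπx/a)·sin(lπx/a) dx = 0; diagonal moments ∫x·sin²(jπx/a) dx = a²/4, ∫x²·sin²(jπx/a) dx = a³·(1/6 − 1/(4j²π²)); cross terms ∫x·sin(jπx/a)·sin(lπx/a) dx = 0 for j + l even and −4jla²/(π²(j² − l²)²) for j + l odd, ∫x²·sin(jπx/a)·sin(lπx/a) dx = (−1)^(j+l)·4jla³/(π²(j² − l²)²); higher powers the same way via product-to-sum and parts.
Normalization: ∫|Ψ|² dx = 3.8711.
⟨x⟩ = 0.91983 and ⟨x²⟩ = 1.1038.
(Δx)² = 1.1038 − (0.91983)² = 0.25771.

0.258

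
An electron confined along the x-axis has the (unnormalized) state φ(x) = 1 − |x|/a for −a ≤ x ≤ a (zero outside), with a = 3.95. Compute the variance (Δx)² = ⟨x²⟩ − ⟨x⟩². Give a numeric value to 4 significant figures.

1.560

Compute ⟨x⟩ and ⟨x²⟩ separately, then (Δx)² = ⟨x²⟩ − ⟨x⟩².
φ is even, so ∫ over [−a, a] = 2∫₀ᵃ with φ = 1 − x/a there: ∫₀ᵃ (1 − x/a)² dx = a/3, ∫₀ᵃ x²(1 − x/a)² dx = a³/30, ∫₀ᵃ x⁴(1 − x/a)² dx = a⁵/105.
Normalization: ∫|φ|² dx = 2.6333.
⟨x⟩ = 0.0000 and ⟨x²⟩ = 1.5603.
(Δx)² = 1.5603 − (0.0000)² = 1.5603.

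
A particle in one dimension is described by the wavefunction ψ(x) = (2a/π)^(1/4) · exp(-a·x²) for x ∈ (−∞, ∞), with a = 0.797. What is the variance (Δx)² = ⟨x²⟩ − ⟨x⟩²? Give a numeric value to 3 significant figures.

0.314

Compute ⟨x⟩ and ⟨x²⟩ separately, then (Δx)² = ⟨x²⟩ − ⟨x⟩².
Gaussian moments: ∫x^(2j)·e^(−2ax²) dx = (2j−1)!!/(4a)^j · √(π/(2a)), odd powers integrate to 0; here √(π/(2a)) = 1.4039.
⟨x⟩ = 0.0000 and ⟨x²⟩ = 0.31368.
(Δx)² = 0.31368 − (0.0000)² = 0.31368.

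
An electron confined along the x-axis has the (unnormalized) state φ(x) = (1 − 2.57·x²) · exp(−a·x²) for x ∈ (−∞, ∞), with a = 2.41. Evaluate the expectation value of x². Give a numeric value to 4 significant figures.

0.07117

⟨x²⟩ = ∫ x²·|φ|² dx / ∫|φ|² dx (integrals over the domain).
Expand each integrand as polynomial × e^(−2ax²) and use ∫x^(2j)·e^(−2ax²) dx = (2j−1)!!/(4a)^j · √(π/(2a)), odd powers → 0; here √(π/(2a)) = 0.80733.
State is unnormalized: ∫|φ|² dx = 0.54901, and ∫φ*·x²·φ dx = 0.039071, so ⟨x²⟩ = 0.039071 / 0.54901.
⟨x²⟩ = 0.071166.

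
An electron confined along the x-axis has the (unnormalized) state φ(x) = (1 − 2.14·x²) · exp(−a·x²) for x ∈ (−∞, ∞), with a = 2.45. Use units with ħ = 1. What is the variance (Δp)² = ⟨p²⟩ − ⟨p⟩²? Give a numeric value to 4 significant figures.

Compute ⟨p⟩ and ⟨p²⟩ separately; (Δp)² = ⟨p²⟩ − ⟨p⟩².
Expand each integrand as polynomial × e^(−2ax²) and use ∫x^(2j)·e^(−2ax²) dx = (2j−1)!!/(4a)^j · √(π/(2a)), odd powers → 0; here √(π/(2a)) = 0.80071. Differentiate with the product rule, d/dx e^(−ax²) = −2ax·e^(−ax²).
Normalization: ∫|φ|² dx = 0.56556.
⟨p⟩ = 0.0000 and ⟨p²⟩ = 6.1414.
(Δp)² = 6.1414 − (0.0000)² = 6.1414.

6.141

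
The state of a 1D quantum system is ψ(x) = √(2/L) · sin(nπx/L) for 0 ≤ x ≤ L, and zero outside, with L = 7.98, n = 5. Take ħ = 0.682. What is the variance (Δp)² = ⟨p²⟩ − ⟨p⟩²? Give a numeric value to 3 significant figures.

1.80

Compute ⟨p⟩ and ⟨p²⟩ separately; (Δp)² = ⟨p²⟩ − ⟨p⟩².
d/dx sin(nπx/L) = (nπ/L)·cos(nπx/L) and d²/dx² sin(nπx/L) = −(nπ/L)²·sin(nπx/L); on 0 ≤ x ≤ L, ∫sin²(nπx/L) dx = L/2 and ∫sin(nπx/L)·cos(nπx/L) dx = 0.
⟨p⟩ = 0.0000 and ⟨p²⟩ = 1.8022.
(Δp)² = 1.8022 − (0.0000)² = 1.8022.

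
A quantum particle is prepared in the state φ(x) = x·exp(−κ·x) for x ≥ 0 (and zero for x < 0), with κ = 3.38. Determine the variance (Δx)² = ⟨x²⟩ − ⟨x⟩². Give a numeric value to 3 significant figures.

0.0656

Compute ⟨x⟩ and ⟨x²⟩ separately, then (Δx)² = ⟨x²⟩ − ⟨x⟩².
Every integrand reduces to terms xʲ·e^(−2κx) on [0, ∞); use ∫₀^∞ xʲ·e^(−2κx) dx = j!/(2κ)^(j+1).
Normalization: ∫|φ|² dx = 0.0064743.
⟨x⟩ = 0.44379 and ⟨x²⟩ = 0.26260.
(Δx)² = 0.26260 − (0.44379)² = 0.065649.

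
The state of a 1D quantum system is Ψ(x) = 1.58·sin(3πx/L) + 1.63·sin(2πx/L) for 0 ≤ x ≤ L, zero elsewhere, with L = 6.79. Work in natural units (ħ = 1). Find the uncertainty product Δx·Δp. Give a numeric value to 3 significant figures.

Δx = √(⟨x²⟩−⟨x⟩²), Δp = √(⟨p²⟩−⟨p⟩²).
On 0 ≤ x ≤ L (j ≠ l): ∫sin²(jπx/L) dx = L/2, ∫sin(jπx/L)·sin(lπx/L) dx = 0; diagonal moments ∫x·sin²(jπx/L) dx = L²/4, ∫x²·sin²(jπx/L) dx = L³·(1/6 − 1/(4j²π²)); cross terms ∫x·sin(jπx/L)·sin(lπx/L) dx = 0 for j + l even and −4jlL²/(π²(j² − l²)²) for j + l odd, ∫x²·sin(jπx/L)·sin(lπx/L) dx = (−1)^(j+l)·4jlL³/(π²(j² − l²)²); higher powers the same way via product-to-sum and parts. d²/dx² sin(jπx/L) = −(jπ/L)²·sin(jπx/L); on 0 ≤ x ≤ L, ∫sin²(jπx/L) dx = L/2 and ∫sin(jπx/L)·sin(lπx/L) dx = 0 for j ≠ l, so only diagonal terms survive in ∫|Ψ|² and ∫Ψ·Ψ″; ∫Ψ·Ψ′ dx = [Ψ²/2] between the walls = 0.
Normalization: ∫|Ψ|² dx = 17.495.
⟨x⟩ = 2.0747, ⟨x²⟩ = 5.9767 ⇒ Δx = 1.2931.
⟨p⟩ = 0.0000, ⟨p²⟩ = 1.3748 ⇒ Δp = 1.1725.
Δx·Δp = 1.5162.

1.52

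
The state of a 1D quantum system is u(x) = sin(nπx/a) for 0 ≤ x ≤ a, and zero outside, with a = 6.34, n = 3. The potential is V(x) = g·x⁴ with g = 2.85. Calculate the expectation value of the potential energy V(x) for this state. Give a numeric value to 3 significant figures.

870.

⟨V⟩ = ∫ V(x)·|u|² dx / ∫|u|² dx.
With sin²θ = (1 − cos2θ)/2 on 0 ≤ x ≤ a: ∫sin²(nπx/a) dx = a/2, ∫x·sin²(nπx/a) dx = a²/4, ∫x²·sin²(nπx/a) dx = a³·(1/6 − 1/(4n²π²)); higher powers xᵏ the same way, integrating xᵏ·cos(2nπx/a) by parts.
State is unnormalized: ∫|u|² dx = 3.1700, and ∫u*·V(x)·u dx = 2757.8, so ⟨V⟩ = 2757.8 / 3.1700.
⟨V⟩ = 869.98.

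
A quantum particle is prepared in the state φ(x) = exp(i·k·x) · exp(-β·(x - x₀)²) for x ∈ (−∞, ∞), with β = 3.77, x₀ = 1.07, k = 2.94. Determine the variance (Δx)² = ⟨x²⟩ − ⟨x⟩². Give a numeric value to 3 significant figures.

Compute ⟨x⟩ and ⟨x²⟩ separately, then (Δx)² = ⟨x²⟩ − ⟨x⟩².
Gaussian moments (u = x − x₀): ∫u^(2j)·e^(−2βu²) du = (2j−1)!!/(4β)^j · √(π/(2β)), odd powers integrate to 0; here √(π/(2β)) = 0.64549.
Normalization: ∫|φ|² dx = 0.64549.
⟨x⟩ = 1.0700 and ⟨x²⟩ = 1.2112.
(Δx)² = 1.2112 − (1.0700)² = 0.066313.

0.0663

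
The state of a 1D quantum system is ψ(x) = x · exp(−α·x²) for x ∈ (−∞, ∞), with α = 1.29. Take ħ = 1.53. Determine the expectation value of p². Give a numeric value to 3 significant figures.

p² ψ = −ħ² d²ψ/dx²; ⟨p²⟩ = −ħ² ∫ ψ*·ψ'' dx / ∫|ψ|² dx.
Expand each integrand as polynomial × e^(−2αx²) and use ∫x^(2j)·e^(−2αx²) dx = (2j−1)!!/(4α)^j · √(π/(2α)), odd powers → 0; here √(π/(2α)) = 1.1035. Differentiate with the product rule, d/dx e^(−αx²) = −2αx·e^(−αx²).
State is unnormalized: ∫|ψ|² dx = 0.21385, and ∫ψ*·(−ħ² ψ'') dx = 1.9374, so ⟨p²⟩ = 1.9374 / 0.21385.
⟨p²⟩ = 9.0593.

9.06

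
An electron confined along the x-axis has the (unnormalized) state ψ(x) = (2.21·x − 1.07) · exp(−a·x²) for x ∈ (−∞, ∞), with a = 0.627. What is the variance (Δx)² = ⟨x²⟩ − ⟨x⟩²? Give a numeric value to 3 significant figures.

Compute ⟨x⟩ and ⟨x²⟩ separately, then (Δx)² = ⟨x²⟩ − ⟨x⟩².
Expand each integrand as polynomial × e^(−2ax²) and use ∫x^(2j)·e^(−2ax²) dx = (2j−1)!!/(4a)^j · √(π/(2a)), odd powers → 0; here √(π/(2a)) = 1.5828.
Normalization: ∫|ψ|² dx = 4.8945.
⟨x⟩ = -0.60981 and ⟨x²⟩ = 0.90092.
(Δx)² = 0.90092 − (-0.60981)² = 0.52905.

0.529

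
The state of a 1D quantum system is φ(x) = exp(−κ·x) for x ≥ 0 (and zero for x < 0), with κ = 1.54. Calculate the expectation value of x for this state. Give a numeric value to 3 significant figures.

⟨x⟩ = ∫ x·|φ|² dx / ∫|φ|² dx (integrals over the domain).
Every integrand reduces to terms xʲ·e^(−2κx) on [0, ∞); use ∫₀^∞ xʲ·e^(−2κx) dx = j!/(2κ)^(j+1).
State is unnormalized: ∫|φ|² dx = 0.32468, and ∫φ*·x·φ dx = 0.10541, so ⟨x⟩ = 0.10541 / 0.32468.
⟨x⟩ = 0.32468.

0.325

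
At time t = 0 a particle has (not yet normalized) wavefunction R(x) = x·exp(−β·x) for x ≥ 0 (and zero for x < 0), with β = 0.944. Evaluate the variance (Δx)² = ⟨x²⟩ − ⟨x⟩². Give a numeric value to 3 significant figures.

0.842

Compute ⟨x⟩ and ⟨x²⟩ separately, then (Δx)² = ⟨x²⟩ − ⟨x⟩².
Every integrand reduces to terms xʲ·e^(−2βx) on [0, ∞); use ∫₀^∞ xʲ·e^(−2βx) dx = j!/(2β)^(j+1).
Normalization: ∫|R|² dx = 0.29718.
⟨x⟩ = 1.5890 and ⟨x²⟩ = 3.3665.
(Δx)² = 3.3665 − (1.5890)² = 0.84162.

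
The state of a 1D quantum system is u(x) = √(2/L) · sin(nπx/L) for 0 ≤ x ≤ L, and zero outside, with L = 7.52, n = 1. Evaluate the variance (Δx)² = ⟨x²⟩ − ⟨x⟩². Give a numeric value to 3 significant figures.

Compute ⟨x⟩ and ⟨x²⟩ separately, then (Δx)² = ⟨x²⟩ − ⟨x⟩².
With sin²θ = (1 − cos2θ)/2 on 0 ≤ x ≤ L: ∫sin²(nπx/L) dx = L/2, ∫x·sin²(nπx/L) dx = L²/4, ∫x²·sin²(nπx/L) dx = L³·(1/6 − 1/(4n²π²)); higher powers xᵏ the same way, integrating xᵏ·cos(2nπx/L) by parts.
⟨x⟩ = 3.7600 and ⟨x²⟩ = 15.985.
(Δx)² = 15.985 − (3.7600)² = 1.8477.

1.85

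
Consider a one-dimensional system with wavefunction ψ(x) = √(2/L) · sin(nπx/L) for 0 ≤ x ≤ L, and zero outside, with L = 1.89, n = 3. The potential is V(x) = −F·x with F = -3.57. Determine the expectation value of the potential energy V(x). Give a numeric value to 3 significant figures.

⟨V⟩ = ∫ V(x)·|ψ|² dx.
With sin²θ = (1 − cos2θ)/2 on 0 ≤ x ≤ L: ∫sin²(nπx/L) dx = L/2, ∫x·sin²(nπx/L) dx = L²/4, ∫x²·sin²(nπx/L) dx = L³·(1/6 − 1/(4n²π²)); higher powers xᵏ the same way, integrating xᵏ·cos(2nπx/L) by parts.
⟨V⟩ = 3.3737.

3.37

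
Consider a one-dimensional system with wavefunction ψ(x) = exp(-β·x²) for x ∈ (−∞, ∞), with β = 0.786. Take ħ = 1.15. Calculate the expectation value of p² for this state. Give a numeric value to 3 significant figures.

1.04

p² ψ = −ħ² d²ψ/dx²; ⟨p²⟩ = −ħ² ∫ ψ*·ψ'' dx / ∫|ψ|² dx.
Gaussian moments: ∫x^(2j)·e^(−2βx²) dx = (2j−1)!!/(4β)^j · √(π/(2β)), odd powers integrate to 0; here √(π/(2β)) = 1.4137. Derivatives: d/dx e^(−βx²) = −2βx·e^(−βx²), d²/dx² e^(−βx²) = (4β²x² − 2β)·e^(−βx²).
State is unnormalized: ∫|ψ|² dx = 1.4137, and ∫ψ*·(−ħ² ψ'') dx = 1.4695, so ⟨p²⟩ = 1.4695 / 1.4137.
⟨p²⟩ = 1.0395.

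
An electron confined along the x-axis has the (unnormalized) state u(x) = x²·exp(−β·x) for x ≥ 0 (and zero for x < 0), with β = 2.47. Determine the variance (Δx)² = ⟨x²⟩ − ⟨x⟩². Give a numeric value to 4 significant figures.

0.2049

Compute ⟨x⟩ and ⟨x²⟩ separately, then (Δx)² = ⟨x²⟩ − ⟨x⟩².
Every integrand reduces to terms xʲ·e^(−2βx) on [0, ∞); use ∫₀^∞ xʲ·e^(−2βx) dx = j!/(2β)^(j+1).
Normalization: ∫|u|² dx = 0.0081579.
⟨x⟩ = 1.0121 and ⟨x²⟩ = 1.2293.
(Δx)² = 1.2293 − (1.0121)² = 0.20489.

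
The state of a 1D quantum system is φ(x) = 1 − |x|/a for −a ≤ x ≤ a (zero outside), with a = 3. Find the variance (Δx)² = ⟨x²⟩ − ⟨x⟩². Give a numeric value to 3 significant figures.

0.900

Compute ⟨x⟩ and ⟨x²⟩ separately, then (Δx)² = ⟨x²⟩ − ⟨x⟩².
φ is even, so ∫ over [−a, a] = 2∫₀ᵃ with φ = 1 − x/a there: ∫₀ᵃ (1 − x/a)² dx = a/3, ∫₀ᵃ x²(1 − x/a)² dx = a³/30, ∫₀ᵃ x⁴(1 − x/a)² dx = a⁵/105.
Normalization: ∫|φ|² dx = 2.0000.
⟨x⟩ = 0.0000 and ⟨x²⟩ = 0.90000.
(Δx)² = 0.90000 − (0.0000)² = 0.90000.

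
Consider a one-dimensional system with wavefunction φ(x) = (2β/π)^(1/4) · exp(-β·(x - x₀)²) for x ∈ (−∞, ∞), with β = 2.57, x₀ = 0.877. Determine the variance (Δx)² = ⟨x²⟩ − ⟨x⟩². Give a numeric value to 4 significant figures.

Compute ⟨x⟩ and ⟨x²⟩ separately, then (Δx)² = ⟨x²⟩ − ⟨x⟩².
Gaussian moments (u = x − x₀): ∫u^(2j)·e^(−2βu²) du = (2j−1)!!/(4β)^j · √(π/(2β)), odd powers integrate to 0; here √(π/(2β)) = 0.78180.
⟨x⟩ = 0.87700 and ⟨x²⟩ = 0.86641.
(Δx)² = 0.86641 − (0.87700)² = 0.097276.

0.09728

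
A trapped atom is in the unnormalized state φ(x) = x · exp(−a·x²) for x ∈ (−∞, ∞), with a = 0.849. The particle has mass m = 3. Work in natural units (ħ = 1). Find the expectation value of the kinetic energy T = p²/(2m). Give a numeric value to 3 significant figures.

0.425

T = −(ħ²/2m) d²/dx², so ⟨T⟩ = −(ħ²/2m) ∫ φ*·φ'' dx / ∫|φ|² dx; with m = 3.
Expand each integrand as polynomial × e^(−2ax²) and use ∫x^(2j)·e^(−2ax²) dx = (2j−1)!!/(4a)^j · √(π/(2a)), odd powers → 0; here √(π/(2a)) = 1.3602. Differentiate with the product rule, d/dx e^(−ax²) = −2ax·e^(−ax²).
State is unnormalized: ∫|φ|² dx = 0.40053, and ∫φ*·(−ħ²/2m · φ'') dx = 0.17003, so ⟨T⟩ = 0.17003 / 0.40053.
⟨T⟩ = 0.42450.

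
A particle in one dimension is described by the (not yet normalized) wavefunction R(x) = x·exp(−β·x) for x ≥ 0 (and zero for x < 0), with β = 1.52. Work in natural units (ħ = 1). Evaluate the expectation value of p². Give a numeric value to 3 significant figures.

p² R = −ħ² d²R/dx²; ⟨p²⟩ = −ħ² ∫ R*·R'' dx / ∫|R|² dx.
Differentiate x·exp(−β·x) with the product rule; every integrand then reduces to terms xʲ·e^(−2βx) on [0, ∞), with ∫₀^∞ xʲ·e^(−2βx) dx = j!/(2β)^(j+1).
State is unnormalized: ∫|R|² dx = 0.071188, and ∫R*·(−ħ² R'') dx = 0.16447, so ⟨p²⟩ = 0.16447 / 0.071188.
⟨p²⟩ = 2.3104.

2.31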